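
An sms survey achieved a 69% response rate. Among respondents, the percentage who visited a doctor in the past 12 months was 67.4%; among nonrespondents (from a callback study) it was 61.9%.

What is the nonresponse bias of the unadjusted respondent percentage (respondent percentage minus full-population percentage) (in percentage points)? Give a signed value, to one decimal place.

Nonresponse fraction = 1 − 0.69 = 0.31.
Bias = (nonresponse fraction) × (respondent percentage − nonrespondent percentage)
     = 0.31 × (67.4 − 61.9) = 0.31 × 5.5 = 1.705.

+1.7 percentage points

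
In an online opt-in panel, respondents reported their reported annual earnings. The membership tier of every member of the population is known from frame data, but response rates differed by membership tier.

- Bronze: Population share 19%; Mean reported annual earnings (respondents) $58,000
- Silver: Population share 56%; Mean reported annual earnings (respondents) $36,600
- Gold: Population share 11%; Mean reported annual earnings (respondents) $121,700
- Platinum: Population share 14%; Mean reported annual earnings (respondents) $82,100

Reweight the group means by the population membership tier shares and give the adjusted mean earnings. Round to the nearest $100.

$56,400

Each cell contributes population-share × respondent value:
  Bronze: 0.19 × 58,000 = 11,020
  Silver: 0.56 × 36,600 = 20,496
  Gold: 0.11 × 121,700 = 13,387
  Platinum: 0.14 × 82,100 = 11,494
Post-stratified estimate = 56,397 → $56,400.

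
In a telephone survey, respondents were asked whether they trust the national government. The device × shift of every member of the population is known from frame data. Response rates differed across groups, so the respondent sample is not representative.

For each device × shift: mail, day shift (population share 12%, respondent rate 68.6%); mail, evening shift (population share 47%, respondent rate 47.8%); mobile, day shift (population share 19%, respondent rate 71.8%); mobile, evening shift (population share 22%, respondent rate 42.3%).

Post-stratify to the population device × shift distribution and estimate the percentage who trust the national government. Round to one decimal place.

Each cell contributes population-share × respondent value:
  mail, day shift: 0.12 × 68.6 = 8.232
  mail, evening shift: 0.47 × 47.8 = 22.466
  mobile, day shift: 0.19 × 71.8 = 13.642
  mobile, evening shift: 0.22 × 42.3 = 9.306
Post-stratified estimate = 53.646 → 53.6%.

53.6%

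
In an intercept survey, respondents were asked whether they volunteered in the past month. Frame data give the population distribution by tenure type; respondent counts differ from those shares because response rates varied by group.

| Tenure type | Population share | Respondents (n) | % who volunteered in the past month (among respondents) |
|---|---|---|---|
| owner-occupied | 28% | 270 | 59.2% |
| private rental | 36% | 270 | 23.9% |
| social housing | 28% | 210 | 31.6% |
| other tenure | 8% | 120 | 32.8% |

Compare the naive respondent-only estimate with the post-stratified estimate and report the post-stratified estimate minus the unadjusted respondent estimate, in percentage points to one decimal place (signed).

Without adjustment, the pooled respondent share is:
  (270/870)×59.2 + (270/870)×23.9 + (210/870)×31.6 + (120/870)×32.8 = 37.9414%
Post-stratified estimate weights by population shares:
  0.28×59.2 + 0.36×23.9 + 0.28×31.6 + 0.08×32.8 = 36.652%
Difference = 36.652 − 37.9414 = -1.2894 pp.

-1.3 percentage points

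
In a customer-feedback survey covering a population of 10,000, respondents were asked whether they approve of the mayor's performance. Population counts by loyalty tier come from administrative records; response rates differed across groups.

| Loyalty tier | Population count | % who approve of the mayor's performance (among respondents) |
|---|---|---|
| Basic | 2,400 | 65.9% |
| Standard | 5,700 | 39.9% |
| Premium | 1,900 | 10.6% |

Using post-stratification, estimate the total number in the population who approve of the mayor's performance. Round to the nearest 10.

4,060

Estimated count per cell = population count × respondent percentage:
  Basic: 2,400 × 65.9% = 1581.6
  Standard: 5,700 × 39.9% = 2274.3
  Premium: 1,900 × 10.6% = 201.4
Estimated total = 4057.3 → 4,060.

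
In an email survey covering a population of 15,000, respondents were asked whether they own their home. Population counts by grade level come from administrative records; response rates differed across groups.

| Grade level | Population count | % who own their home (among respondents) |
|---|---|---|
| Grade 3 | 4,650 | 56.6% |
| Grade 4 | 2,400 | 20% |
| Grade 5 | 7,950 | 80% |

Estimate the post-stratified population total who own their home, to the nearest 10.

9,470

Apply each group's respondent rate to its population count:
  Grade 3: 4,650 × 56.6% = 2631.9
  Grade 4: 2,400 × 20% = 480
  Grade 5: 7,950 × 80% = 6360
Estimated total = 9471.9 → 9,470.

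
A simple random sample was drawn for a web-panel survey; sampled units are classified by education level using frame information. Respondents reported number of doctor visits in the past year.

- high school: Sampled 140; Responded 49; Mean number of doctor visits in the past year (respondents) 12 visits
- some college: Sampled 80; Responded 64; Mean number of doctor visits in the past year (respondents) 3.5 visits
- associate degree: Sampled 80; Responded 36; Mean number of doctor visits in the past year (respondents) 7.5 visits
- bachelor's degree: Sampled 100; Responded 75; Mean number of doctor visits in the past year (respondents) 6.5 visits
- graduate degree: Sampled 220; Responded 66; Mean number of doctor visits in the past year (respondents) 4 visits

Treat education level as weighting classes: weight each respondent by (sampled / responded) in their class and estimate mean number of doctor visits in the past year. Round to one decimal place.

Response rates by class: high school 49/140 = 35%, some college 64/80 = 80%, associate degree 36/80 = 45%, bachelor's degree 75/100 = 75%, graduate degree 66/220 = 30%.
Weighting each respondent by the inverse class response rate inflates each class back to its sampled size, so the class weight is n_sampled:
  high school: 140 × 12 = 1680
  some college: 80 × 3.5 = 280
  associate degree: 80 × 7.5 = 600
  bachelor's degree: 100 × 6.5 = 650
  graduate degree: 220 × 4 = 880
Adjusted estimate = 4090 / 620 = 6.59677 → 6.6.

6.6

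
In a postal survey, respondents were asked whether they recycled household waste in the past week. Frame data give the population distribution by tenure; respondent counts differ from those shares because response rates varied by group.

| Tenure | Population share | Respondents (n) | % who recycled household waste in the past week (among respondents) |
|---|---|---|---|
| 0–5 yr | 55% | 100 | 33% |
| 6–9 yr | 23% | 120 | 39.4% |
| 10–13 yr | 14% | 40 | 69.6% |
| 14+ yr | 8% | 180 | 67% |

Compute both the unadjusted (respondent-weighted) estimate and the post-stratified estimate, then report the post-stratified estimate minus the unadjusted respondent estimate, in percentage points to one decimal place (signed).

-9.7 percentage points

Naive respondent-only estimate (weights = respondent counts):
  (100/440)×33 + (120/440)×39.4 + (40/440)×69.6 + (180/440)×67 = 51.9818%
Post-stratified estimate weights by population shares:
  0.55×33 + 0.23×39.4 + 0.14×69.6 + 0.08×67 = 42.316%
Difference = 42.316 − 51.9818 = -9.6658 pp.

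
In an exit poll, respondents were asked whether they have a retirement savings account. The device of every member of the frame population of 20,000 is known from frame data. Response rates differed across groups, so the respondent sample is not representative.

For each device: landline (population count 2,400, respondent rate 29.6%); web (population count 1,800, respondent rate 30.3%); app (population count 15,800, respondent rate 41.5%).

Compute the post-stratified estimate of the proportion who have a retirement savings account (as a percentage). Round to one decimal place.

Weight each group's respondent value by its population share:
  landline: (2,400/20,000) × 29.6 = 3.552
  web: (1,800/20,000) × 30.3 = 2.727
  app: (15,800/20,000) × 41.5 = 32.785
Post-stratified estimate = 39.064 → 39.1%.

39.1%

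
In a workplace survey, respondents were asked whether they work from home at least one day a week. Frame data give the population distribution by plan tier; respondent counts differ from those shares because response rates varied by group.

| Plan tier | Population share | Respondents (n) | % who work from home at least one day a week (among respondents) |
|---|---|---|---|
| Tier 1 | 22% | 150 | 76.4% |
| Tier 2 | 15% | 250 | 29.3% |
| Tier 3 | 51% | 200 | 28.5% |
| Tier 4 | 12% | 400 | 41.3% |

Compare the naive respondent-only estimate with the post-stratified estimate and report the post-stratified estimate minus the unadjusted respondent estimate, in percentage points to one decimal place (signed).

Without adjustment, the pooled respondent share is:
  (150/1000)×76.4 + (250/1000)×29.3 + (200/1000)×28.5 + (400/1000)×41.3 = 41.005%
Post-stratifying to population shares instead:
  0.22×76.4 + 0.15×29.3 + 0.51×28.5 + 0.12×41.3 = 40.694%
Difference = 40.694 − 41.005 = -0.311 pp.

-0.3 percentage points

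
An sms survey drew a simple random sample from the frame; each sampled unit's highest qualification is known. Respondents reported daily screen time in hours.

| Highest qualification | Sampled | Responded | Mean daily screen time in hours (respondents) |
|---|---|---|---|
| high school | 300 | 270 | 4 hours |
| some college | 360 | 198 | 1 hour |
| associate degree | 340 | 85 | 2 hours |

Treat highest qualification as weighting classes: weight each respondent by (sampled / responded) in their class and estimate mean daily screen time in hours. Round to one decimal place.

2.2

Class response rates: high school 270/300 = 90%, some college 198/360 = 55%, associate degree 85/340 = 25%.
With weight = n_sampled/n_responded per class, the weighted class total is n_sampled:
  high school: 300 × 4 = 1200
  some college: 360 × 1 = 360
  associate degree: 340 × 2 = 680
Adjusted estimate = 2240 / 1,000 = 2.24 → 2.2.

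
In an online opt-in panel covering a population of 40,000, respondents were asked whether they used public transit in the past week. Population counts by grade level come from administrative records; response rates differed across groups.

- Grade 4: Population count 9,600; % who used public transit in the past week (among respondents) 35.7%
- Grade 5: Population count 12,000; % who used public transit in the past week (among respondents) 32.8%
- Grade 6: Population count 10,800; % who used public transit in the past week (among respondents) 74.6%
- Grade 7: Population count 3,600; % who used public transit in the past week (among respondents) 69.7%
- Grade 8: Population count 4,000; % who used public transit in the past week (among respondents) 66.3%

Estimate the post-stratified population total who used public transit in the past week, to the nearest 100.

Apply each group's respondent rate to its population count:
  Grade 4: 9,600 × 35.7% = 3427.2
  Grade 5: 12,000 × 32.8% = 3936
  Grade 6: 10,800 × 74.6% = 8056.8
  Grade 7: 3,600 × 69.7% = 2509.2
  Grade 8: 4,000 × 66.3% = 2652
Estimated total = 20581.2 → 20,600.

20,600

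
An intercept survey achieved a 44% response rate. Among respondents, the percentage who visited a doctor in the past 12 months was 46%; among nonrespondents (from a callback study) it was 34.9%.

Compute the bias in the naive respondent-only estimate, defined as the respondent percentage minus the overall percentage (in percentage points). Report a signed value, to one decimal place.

+6.2 percentage points

Nonresponse fraction = 1 − 0.44 = 0.56.
Bias = (nonresponse fraction) × (respondent percentage − nonrespondent percentage)
     = 0.56 × (46 − 34.9) = 0.56 × 11.1 = 6.216.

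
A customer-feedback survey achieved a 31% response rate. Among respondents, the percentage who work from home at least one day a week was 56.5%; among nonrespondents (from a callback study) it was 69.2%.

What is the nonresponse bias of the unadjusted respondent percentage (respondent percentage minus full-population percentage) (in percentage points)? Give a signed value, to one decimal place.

-8.8 percentage points

Nonresponse fraction = 1 − 0.31 = 0.69.
Bias = (nonresponse fraction) × (respondent percentage − nonrespondent percentage)
     = 0.69 × (56.5 − 69.2) = 0.69 × -12.7 = -8.763.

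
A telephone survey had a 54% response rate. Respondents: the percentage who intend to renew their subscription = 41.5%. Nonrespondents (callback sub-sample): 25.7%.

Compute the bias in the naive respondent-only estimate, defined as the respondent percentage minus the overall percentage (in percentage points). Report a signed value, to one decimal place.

Nonresponse fraction = 1 − 0.54 = 0.46.
Bias = (nonresponse fraction) × (respondent percentage − nonrespondent percentage)
     = 0.46 × (41.5 − 25.7) = 0.46 × 15.8 = 7.268.

+7.3 percentage points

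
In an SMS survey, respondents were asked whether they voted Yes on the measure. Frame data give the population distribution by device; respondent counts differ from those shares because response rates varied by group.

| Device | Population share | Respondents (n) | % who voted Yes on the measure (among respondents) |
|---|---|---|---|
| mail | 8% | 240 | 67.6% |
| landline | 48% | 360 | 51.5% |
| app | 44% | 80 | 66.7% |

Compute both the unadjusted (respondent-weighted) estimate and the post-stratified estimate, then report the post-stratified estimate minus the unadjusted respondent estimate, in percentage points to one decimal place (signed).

+0.5 percentage points

Unadjusted (pooled respondent) estimate weights by respondent counts:
  (240/680)×67.6 + (360/680)×51.5 + (80/680)×66.7 = 58.9706%
Post-stratified estimate weights by population shares:
  0.08×67.6 + 0.48×51.5 + 0.44×66.7 = 59.476%
Difference = 59.476 − 58.9706 = 0.5054 pp.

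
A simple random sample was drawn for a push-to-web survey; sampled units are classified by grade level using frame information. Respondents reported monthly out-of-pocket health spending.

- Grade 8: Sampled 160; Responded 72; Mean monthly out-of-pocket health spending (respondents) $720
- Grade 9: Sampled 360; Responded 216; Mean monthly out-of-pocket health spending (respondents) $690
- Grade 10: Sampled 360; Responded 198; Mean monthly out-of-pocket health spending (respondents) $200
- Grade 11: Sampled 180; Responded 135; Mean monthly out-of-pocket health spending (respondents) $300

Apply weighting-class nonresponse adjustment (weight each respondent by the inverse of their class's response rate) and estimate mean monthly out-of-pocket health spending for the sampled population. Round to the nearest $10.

Class response rates: Grade 8 72/160 = 45%, Grade 9 216/360 = 60%, Grade 10 198/360 = 55%, Grade 11 135/180 = 75%.
Weighting each respondent by the inverse class response rate inflates each class back to its sampled size, so the class weight is n_sampled:
  Grade 8: 160 × 720 = 115,200
  Grade 9: 360 × 690 = 248,400
  Grade 10: 360 × 200 = 72,000
  Grade 11: 180 × 300 = 54,000
Adjusted estimate = 489,600 / 1,060 = 461.887 → $460.

$460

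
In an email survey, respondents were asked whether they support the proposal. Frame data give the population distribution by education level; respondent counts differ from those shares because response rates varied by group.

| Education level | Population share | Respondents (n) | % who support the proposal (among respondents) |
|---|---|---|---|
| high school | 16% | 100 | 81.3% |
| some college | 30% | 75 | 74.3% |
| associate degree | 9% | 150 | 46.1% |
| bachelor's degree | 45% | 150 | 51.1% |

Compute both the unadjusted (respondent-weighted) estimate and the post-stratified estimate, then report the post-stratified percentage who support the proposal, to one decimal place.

Naive respondent-only estimate (weights = respondent counts):
  (100/475)×81.3 + (75/475)×74.3 + (150/475)×46.1 + (150/475)×51.1 = 59.5421%
Reweighting by population education level shares:
  0.16×81.3 + 0.3×74.3 + 0.09×46.1 + 0.45×51.1 = 62.442%

62.4%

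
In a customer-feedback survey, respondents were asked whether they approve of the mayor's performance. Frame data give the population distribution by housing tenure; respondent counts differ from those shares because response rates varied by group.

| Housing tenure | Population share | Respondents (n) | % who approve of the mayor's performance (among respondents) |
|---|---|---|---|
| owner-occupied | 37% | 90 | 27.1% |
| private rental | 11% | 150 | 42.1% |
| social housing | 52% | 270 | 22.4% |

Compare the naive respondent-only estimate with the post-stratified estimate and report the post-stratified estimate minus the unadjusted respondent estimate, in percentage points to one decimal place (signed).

Without adjustment, the pooled respondent share is:
  (90/510)×27.1 + (150/510)×42.1 + (270/510)×22.4 = 29.0235%
Post-stratified estimate weights by population shares:
  0.37×27.1 + 0.11×42.1 + 0.52×22.4 = 26.306%
Difference = 26.306 − 29.0235 = -2.7175 pp.

-2.7 percentage points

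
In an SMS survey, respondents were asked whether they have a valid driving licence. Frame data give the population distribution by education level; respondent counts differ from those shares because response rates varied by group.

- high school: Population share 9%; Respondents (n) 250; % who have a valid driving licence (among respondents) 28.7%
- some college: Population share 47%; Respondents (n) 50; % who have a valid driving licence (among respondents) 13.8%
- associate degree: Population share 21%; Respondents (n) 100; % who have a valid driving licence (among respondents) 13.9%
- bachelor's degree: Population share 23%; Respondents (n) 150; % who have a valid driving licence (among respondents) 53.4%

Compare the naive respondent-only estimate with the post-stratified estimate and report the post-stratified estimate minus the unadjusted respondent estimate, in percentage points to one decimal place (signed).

-7.1 percentage points

Unadjusted (pooled respondent) estimate weights by respondent counts:
  (250/550)×28.7 + (50/550)×13.8 + (100/550)×13.9 + (150/550)×53.4 = 31.3909%
Post-stratified estimate weights by population shares:
  0.09×28.7 + 0.47×13.8 + 0.21×13.9 + 0.23×53.4 = 24.27%
Difference = 24.27 − 31.3909 = -7.1209 pp.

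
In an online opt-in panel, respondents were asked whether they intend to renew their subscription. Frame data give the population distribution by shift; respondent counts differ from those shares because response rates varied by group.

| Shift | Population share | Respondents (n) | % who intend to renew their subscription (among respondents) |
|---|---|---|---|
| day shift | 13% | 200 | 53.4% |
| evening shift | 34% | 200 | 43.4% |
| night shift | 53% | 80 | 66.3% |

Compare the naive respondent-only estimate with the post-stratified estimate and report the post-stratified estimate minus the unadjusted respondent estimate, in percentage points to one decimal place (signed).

+5.5 percentage points

Naive respondent-only estimate (weights = respondent counts):
  (200/480)×53.4 + (200/480)×43.4 + (80/480)×66.3 = 51.3833%
Reweighting by population shift shares:
  0.13×53.4 + 0.34×43.4 + 0.53×66.3 = 56.837%
Difference = 56.837 − 51.3833 = 5.4537 pp.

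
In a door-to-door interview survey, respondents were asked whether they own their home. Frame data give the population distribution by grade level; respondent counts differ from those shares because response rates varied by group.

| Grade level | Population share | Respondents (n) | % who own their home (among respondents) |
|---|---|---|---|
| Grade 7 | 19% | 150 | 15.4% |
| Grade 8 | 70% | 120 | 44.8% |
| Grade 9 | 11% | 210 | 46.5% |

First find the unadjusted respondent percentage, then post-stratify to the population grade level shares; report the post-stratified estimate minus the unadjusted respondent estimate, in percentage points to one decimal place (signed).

+3.0 percentage points

Naive respondent-only estimate (weights = respondent counts):
  (150/480)×15.4 + (120/480)×44.8 + (210/480)×46.5 = 36.3563%
Post-stratifying to population shares instead:
  0.19×15.4 + 0.7×44.8 + 0.11×46.5 = 39.401%
Difference = 39.401 − 36.3563 = 3.0447 pp.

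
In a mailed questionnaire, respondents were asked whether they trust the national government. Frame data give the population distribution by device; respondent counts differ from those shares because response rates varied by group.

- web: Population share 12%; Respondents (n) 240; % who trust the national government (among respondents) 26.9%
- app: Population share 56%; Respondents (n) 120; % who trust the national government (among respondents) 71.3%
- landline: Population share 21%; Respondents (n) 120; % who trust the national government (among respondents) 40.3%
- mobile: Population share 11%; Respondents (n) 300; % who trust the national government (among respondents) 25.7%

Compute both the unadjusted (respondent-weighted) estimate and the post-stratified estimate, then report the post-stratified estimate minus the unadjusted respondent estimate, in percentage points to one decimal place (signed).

Naive respondent-only estimate (weights = respondent counts):
  (240/780)×26.9 + (120/780)×71.3 + (120/780)×40.3 + (300/780)×25.7 = 35.3308%
Reweighting by population device shares:
  0.12×26.9 + 0.56×71.3 + 0.21×40.3 + 0.11×25.7 = 54.446%
Difference = 54.446 − 35.3308 = 19.1152 pp.

+19.1 percentage points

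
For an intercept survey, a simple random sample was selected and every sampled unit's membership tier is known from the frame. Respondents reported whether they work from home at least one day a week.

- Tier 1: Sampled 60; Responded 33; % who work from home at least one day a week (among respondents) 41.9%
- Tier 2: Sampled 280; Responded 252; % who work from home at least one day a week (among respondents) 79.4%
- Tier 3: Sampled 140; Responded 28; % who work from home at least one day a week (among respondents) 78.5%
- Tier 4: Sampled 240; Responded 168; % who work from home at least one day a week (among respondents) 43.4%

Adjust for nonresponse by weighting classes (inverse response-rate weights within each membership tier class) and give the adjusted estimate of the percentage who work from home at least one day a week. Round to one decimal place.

64.1%

Class response rates: Tier 1 33/60 = 55%, Tier 2 252/280 = 90%, Tier 3 28/140 = 20%, Tier 4 168/240 = 70%.
Each respondent's weight = sampled/responded in their class; summing within a class gives n_sampled, so:
  Tier 1: 60 × 41.9 = 2514
  Tier 2: 280 × 79.4 = 22,232
  Tier 3: 140 × 78.5 = 10,990
  Tier 4: 240 × 43.4 = 10,416
Adjusted estimate = 46,152 / 720 = 64.1 → 64.1%.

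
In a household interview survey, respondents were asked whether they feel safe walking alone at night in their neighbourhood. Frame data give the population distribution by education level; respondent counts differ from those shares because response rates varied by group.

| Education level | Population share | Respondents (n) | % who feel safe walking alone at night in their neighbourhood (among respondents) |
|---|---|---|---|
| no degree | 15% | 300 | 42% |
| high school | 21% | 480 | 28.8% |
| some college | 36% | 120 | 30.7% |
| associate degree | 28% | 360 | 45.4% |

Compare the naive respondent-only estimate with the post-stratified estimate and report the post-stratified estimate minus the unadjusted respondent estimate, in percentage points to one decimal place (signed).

-0.8 percentage points

Naive respondent-only estimate (weights = respondent counts):
  (300/1260)×42 + (480/1260)×28.8 + (120/1260)×30.7 + (360/1260)×45.4 = 36.8667%
Post-stratifying to population shares instead:
  0.15×42 + 0.21×28.8 + 0.36×30.7 + 0.28×45.4 = 36.112%
Difference = 36.112 − 36.8667 = -0.7547 pp.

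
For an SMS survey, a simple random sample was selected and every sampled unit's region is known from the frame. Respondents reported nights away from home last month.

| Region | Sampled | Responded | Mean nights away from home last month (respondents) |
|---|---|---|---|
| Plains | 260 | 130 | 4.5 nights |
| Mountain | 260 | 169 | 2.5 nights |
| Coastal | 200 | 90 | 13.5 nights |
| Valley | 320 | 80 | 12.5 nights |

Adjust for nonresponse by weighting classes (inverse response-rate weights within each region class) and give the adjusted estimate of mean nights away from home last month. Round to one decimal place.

8.2

Response rates by class: Plains 130/260 = 50%, Mountain 169/260 = 65%, Coastal 90/200 = 45%, Valley 80/320 = 25%.
Each respondent's weight = sampled/responded in their class; summing within a class gives n_sampled, so:
  Plains: 260 × 4.5 = 1170
  Mountain: 260 × 2.5 = 650
  Coastal: 200 × 13.5 = 2700
  Valley: 320 × 12.5 = 4000
Adjusted estimate = 8520 / 1,040 = 8.19231 → 8.2.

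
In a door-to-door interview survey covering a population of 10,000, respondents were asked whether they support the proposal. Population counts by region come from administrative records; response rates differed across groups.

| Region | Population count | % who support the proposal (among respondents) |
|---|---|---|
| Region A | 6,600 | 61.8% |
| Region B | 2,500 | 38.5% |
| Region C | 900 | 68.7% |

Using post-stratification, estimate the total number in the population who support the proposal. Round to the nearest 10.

5,660

Estimated count per cell = population count × respondent percentage:
  Region A: 6,600 × 61.8% = 4078.8
  Region B: 2,500 × 38.5% = 962.5
  Region C: 900 × 68.7% = 618.3
Estimated total = 5659.6 → 5,660.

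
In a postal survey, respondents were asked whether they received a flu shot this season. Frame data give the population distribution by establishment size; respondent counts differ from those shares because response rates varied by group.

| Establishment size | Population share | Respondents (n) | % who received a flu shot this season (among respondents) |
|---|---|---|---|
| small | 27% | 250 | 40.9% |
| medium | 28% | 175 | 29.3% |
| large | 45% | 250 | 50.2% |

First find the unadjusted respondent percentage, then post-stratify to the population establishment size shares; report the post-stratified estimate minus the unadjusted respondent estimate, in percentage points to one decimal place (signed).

Without adjustment, the pooled respondent share is:
  (250/675)×40.9 + (175/675)×29.3 + (250/675)×50.2 = 41.337%
Reweighting by population establishment size shares:
  0.27×40.9 + 0.28×29.3 + 0.45×50.2 = 41.837%
Difference = 41.837 − 41.337 = 0.5 pp.

+0.5 percentage points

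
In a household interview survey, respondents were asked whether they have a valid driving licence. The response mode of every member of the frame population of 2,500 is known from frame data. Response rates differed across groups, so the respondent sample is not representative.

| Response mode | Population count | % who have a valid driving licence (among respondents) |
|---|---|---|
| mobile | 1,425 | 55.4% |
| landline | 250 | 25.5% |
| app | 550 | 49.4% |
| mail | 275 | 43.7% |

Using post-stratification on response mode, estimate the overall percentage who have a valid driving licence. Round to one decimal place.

Weight each group's respondent value by its population share:
  mobile: (1,425/2,500) × 55.4 = 31.578
  landline: (250/2,500) × 25.5 = 2.55
  app: (550/2,500) × 49.4 = 10.868
  mail: (275/2,500) × 43.7 = 4.807
Post-stratified estimate = 49.803 → 49.8%.

49.8%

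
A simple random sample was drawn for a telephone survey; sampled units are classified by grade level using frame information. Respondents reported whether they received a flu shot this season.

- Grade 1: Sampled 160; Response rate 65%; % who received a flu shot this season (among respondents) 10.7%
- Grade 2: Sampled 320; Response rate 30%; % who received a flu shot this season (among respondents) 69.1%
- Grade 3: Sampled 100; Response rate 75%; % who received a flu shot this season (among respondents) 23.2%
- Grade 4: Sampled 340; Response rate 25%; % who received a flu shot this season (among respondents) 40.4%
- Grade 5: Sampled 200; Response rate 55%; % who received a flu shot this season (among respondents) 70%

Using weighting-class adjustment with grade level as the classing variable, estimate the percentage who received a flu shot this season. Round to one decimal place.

48.1%

Weighting each respondent by the inverse class response rate inflates each class back to its sampled size, so the class weight is n_sampled:
  Grade 1: 160 × 10.7 = 1712
  Grade 2: 320 × 69.1 = 22,112
  Grade 3: 100 × 23.2 = 2320
  Grade 4: 340 × 40.4 = 13,736
  Grade 5: 200 × 70 = 14,000
Adjusted estimate = 53,880 / 1,120 = 48.1071 → 48.1%.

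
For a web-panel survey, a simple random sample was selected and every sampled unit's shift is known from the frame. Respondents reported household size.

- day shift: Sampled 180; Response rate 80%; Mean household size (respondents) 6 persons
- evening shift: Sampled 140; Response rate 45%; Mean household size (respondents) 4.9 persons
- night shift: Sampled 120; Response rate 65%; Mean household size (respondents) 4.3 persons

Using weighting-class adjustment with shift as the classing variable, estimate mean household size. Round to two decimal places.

Weighting each respondent by the inverse class response rate inflates each class back to its sampled size, so the class weight is n_sampled:
  day shift: 180 × 6 = 1080
  evening shift: 140 × 4.9 = 686
  night shift: 120 × 4.3 = 516
Adjusted estimate = 2282 / 440 = 5.18636 → 5.19.

5.19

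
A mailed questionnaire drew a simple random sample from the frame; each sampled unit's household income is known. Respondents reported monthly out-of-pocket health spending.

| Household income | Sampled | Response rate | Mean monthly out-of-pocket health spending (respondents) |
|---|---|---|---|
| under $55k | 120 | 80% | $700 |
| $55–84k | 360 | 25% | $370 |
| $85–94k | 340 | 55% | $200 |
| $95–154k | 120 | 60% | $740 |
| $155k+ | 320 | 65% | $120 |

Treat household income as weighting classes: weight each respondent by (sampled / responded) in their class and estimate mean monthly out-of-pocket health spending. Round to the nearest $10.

Weighting each respondent by the inverse class response rate inflates each class back to its sampled size, so the class weight is n_sampled:
  under $55k: 120 × 700 = 84,000
  $55–84k: 360 × 370 = 133,200
  $85–94k: 340 × 200 = 68,000
  $95–154k: 120 × 740 = 88,800
  $155k+: 320 × 120 = 38,400
Adjusted estimate = 412,400 / 1,260 = 327.302 → $330.

$330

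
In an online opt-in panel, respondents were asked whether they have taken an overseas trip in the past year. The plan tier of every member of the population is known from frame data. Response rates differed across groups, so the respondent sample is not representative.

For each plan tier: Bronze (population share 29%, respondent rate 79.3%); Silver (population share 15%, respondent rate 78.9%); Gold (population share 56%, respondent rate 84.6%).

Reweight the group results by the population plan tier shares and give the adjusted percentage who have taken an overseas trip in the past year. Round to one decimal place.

Weight each group's respondent value by its population share:
  Bronze: 0.29 × 79.3 = 22.997
  Silver: 0.15 × 78.9 = 11.835
  Gold: 0.56 × 84.6 = 47.376
Post-stratified estimate = 82.208 → 82.2%.

82.2%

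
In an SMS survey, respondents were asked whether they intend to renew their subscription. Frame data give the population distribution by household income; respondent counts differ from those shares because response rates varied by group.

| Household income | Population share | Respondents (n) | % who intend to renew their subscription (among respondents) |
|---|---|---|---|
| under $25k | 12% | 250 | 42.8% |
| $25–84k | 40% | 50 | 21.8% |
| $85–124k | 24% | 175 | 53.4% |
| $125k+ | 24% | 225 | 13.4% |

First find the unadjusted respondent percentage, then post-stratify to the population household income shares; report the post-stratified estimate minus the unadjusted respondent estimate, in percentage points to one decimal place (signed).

Naive respondent-only estimate (weights = respondent counts):
  (250/700)×42.8 + (50/700)×21.8 + (175/700)×53.4 + (225/700)×13.4 = 34.5%
Post-stratifying to population shares instead:
  0.12×42.8 + 0.4×21.8 + 0.24×53.4 + 0.24×13.4 = 29.888%
Difference = 29.888 − 34.5 = -4.612 pp.

-4.6 percentage points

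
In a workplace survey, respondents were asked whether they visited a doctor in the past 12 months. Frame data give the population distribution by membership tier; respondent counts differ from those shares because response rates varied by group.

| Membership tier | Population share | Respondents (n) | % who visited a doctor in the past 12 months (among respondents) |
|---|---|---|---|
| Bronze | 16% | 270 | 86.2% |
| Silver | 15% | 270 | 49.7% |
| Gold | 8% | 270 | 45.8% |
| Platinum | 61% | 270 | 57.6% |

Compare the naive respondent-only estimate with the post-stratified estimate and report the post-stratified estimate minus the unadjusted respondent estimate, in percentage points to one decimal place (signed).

Unadjusted (pooled respondent) estimate weights by respondent counts:
  (270/1080)×86.2 + (270/1080)×49.7 + (270/1080)×45.8 + (270/1080)×57.6 = 59.825%
Post-stratifying to population shares instead:
  0.16×86.2 + 0.15×49.7 + 0.08×45.8 + 0.61×57.6 = 60.047%
Difference = 60.047 − 59.825 = 0.222 pp.

+0.2 percentage points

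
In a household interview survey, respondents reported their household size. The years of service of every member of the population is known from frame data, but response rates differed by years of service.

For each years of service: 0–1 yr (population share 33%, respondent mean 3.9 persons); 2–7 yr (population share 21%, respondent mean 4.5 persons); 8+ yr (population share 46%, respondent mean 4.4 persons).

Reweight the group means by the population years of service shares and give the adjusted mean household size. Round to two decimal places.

4.26

Weight each group's respondent value by its population share:
  0–1 yr: 0.33 × 3.9 = 1.287
  2–7 yr: 0.21 × 4.5 = 0.945
  8+ yr: 0.46 × 4.4 = 2.024
Post-stratified estimate = 4.256 → 4.26.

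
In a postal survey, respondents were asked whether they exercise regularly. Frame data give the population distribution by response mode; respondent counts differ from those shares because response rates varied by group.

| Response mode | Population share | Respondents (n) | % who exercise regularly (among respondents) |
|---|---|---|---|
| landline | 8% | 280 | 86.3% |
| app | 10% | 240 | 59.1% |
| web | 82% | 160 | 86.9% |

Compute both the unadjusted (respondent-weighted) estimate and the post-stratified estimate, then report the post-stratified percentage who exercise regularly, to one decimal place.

84.1%

Naive respondent-only estimate (weights = respondent counts):
  (280/680)×86.3 + (240/680)×59.1 + (160/680)×86.9 = 76.8412%
Post-stratified estimate weights by population shares:
  0.08×86.3 + 0.1×59.1 + 0.82×86.9 = 84.072%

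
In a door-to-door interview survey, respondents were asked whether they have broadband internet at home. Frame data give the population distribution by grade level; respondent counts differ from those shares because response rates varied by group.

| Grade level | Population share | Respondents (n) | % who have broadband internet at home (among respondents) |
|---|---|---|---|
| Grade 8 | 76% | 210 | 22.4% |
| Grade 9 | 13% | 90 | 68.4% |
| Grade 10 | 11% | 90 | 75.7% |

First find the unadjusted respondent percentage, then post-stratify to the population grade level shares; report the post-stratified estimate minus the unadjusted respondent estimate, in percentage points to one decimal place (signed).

Unadjusted (pooled respondent) estimate weights by respondent counts:
  (210/390)×22.4 + (90/390)×68.4 + (90/390)×75.7 = 45.3154%
Post-stratifying to population shares instead:
  0.76×22.4 + 0.13×68.4 + 0.11×75.7 = 34.243%
Difference = 34.243 − 45.3154 = -11.0724 pp.

-11.1 percentage points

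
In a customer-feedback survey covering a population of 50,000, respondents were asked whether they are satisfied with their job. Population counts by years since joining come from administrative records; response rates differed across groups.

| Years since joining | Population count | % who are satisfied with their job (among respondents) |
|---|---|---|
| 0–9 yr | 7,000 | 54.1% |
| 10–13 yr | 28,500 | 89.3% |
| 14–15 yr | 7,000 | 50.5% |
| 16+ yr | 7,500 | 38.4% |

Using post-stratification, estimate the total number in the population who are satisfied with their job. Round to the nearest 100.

Estimated count per cell = population count × respondent percentage:
  0–9 yr: 7,000 × 54.1% = 3787
  10–13 yr: 28,500 × 89.3% = 25450.5
  14–15 yr: 7,000 × 50.5% = 3535
  16+ yr: 7,500 × 38.4% = 2880
Estimated total = 35652.5 → 35,700.

35,700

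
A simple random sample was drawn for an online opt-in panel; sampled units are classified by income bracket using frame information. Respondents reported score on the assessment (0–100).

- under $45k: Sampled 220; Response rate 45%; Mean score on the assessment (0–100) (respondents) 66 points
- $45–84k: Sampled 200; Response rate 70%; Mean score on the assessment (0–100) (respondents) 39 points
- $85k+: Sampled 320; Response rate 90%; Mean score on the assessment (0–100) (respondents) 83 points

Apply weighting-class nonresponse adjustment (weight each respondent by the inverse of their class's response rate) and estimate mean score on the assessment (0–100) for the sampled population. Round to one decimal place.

Each respondent's weight = sampled/responded in their class; summing within a class gives n_sampled, so:
  under $45k: 220 × 66 = 14,520
  $45–84k: 200 × 39 = 7800
  $85k+: 320 × 83 = 26,560
Adjusted estimate = 48,880 / 740 = 66.0541 → 66.1.

66.1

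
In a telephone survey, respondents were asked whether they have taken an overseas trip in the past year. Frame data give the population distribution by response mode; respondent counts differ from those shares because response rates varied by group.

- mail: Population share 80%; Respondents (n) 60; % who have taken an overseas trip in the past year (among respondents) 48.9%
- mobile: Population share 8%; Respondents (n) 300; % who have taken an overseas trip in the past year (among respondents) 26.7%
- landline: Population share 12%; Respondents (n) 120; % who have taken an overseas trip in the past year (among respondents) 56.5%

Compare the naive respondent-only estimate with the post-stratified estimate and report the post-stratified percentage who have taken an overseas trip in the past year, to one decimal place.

Unadjusted (pooled respondent) estimate weights by respondent counts:
  (60/480)×48.9 + (300/480)×26.7 + (120/480)×56.5 = 36.925%
Post-stratifying to population shares instead:
  0.8×48.9 + 0.08×26.7 + 0.12×56.5 = 48.036%

48.0%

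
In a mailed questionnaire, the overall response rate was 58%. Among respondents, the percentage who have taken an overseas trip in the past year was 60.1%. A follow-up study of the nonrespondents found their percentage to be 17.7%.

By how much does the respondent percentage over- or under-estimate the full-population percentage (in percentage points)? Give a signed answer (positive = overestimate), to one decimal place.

+17.8 percentage points

Nonresponse fraction = 1 − 0.58 = 0.42.
Bias = (nonresponse fraction) × (respondent percentage − nonrespondent percentage)
     = 0.42 × (60.1 − 17.7) = 0.42 × 42.4 = 17.808.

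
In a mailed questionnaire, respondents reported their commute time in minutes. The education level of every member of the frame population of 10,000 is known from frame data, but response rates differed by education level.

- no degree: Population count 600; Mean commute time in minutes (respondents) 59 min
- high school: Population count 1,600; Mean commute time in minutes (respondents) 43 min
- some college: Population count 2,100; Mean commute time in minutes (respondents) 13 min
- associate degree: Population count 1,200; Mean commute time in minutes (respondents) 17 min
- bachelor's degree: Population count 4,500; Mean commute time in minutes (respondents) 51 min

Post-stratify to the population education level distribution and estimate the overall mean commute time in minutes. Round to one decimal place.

38.1

Reweight to the known education level distribution:
  no degree: (600/10,000) × 59 = 3.54
  high school: (1,600/10,000) × 43 = 6.88
  some college: (2,100/10,000) × 13 = 2.73
  associate degree: (1,200/10,000) × 17 = 2.04
  bachelor's degree: (4,500/10,000) × 51 = 22.95
Post-stratified estimate = 38.14 → 38.1.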